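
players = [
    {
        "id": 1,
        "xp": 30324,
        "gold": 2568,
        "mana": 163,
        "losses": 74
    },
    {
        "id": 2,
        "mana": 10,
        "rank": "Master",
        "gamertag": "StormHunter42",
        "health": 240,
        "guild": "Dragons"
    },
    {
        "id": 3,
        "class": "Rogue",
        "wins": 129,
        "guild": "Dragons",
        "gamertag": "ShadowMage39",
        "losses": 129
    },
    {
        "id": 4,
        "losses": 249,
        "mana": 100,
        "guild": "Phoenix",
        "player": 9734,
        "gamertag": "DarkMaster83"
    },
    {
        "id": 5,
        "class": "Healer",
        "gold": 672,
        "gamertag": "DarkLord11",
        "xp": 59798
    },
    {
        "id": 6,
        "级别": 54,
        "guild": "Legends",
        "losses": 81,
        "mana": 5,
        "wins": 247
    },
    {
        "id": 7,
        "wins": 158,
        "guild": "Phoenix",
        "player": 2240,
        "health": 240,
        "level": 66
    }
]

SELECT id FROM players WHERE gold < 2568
[5]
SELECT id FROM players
[1, 2, 3, 4, 5, 6, 7]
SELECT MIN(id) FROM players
1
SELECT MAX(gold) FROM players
2568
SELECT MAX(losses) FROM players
249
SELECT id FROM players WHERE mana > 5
[1, 2, 4]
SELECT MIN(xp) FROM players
30324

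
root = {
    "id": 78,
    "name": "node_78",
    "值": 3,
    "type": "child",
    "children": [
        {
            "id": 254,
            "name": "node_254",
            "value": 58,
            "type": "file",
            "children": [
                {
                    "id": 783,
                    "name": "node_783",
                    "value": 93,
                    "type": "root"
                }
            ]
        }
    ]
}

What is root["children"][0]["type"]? "file"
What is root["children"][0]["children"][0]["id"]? 783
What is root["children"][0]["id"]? 254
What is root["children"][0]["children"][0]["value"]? 93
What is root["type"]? "child"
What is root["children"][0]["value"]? 58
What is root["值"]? 3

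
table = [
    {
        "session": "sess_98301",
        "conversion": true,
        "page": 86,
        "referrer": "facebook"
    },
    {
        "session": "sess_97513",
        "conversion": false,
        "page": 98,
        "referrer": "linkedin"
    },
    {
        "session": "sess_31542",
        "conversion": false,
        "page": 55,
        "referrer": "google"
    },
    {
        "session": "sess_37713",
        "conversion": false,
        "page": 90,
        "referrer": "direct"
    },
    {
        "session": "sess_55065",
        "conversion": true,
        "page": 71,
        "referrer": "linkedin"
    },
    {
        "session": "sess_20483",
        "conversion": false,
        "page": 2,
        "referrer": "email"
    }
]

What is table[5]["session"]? "sess_20483"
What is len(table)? 6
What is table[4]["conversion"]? True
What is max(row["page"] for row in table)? 98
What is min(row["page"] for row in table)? 2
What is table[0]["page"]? 86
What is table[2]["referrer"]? "google"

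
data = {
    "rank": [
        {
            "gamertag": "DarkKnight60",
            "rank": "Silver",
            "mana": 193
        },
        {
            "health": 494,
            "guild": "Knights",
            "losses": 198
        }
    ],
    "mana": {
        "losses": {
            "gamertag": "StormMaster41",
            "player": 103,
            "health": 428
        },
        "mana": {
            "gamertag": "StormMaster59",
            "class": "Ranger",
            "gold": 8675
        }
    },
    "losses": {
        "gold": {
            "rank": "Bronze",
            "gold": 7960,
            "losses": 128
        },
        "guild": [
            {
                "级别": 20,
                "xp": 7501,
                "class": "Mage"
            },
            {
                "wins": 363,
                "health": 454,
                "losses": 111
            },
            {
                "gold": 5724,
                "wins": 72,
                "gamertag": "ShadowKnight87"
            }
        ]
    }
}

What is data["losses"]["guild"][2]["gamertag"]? "ShadowKnight87"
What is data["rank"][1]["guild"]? "Knights"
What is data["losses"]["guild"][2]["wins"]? 72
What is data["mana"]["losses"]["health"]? 428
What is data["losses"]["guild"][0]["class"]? "Mage"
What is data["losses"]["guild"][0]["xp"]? 7501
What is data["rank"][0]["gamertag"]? "DarkKnight60"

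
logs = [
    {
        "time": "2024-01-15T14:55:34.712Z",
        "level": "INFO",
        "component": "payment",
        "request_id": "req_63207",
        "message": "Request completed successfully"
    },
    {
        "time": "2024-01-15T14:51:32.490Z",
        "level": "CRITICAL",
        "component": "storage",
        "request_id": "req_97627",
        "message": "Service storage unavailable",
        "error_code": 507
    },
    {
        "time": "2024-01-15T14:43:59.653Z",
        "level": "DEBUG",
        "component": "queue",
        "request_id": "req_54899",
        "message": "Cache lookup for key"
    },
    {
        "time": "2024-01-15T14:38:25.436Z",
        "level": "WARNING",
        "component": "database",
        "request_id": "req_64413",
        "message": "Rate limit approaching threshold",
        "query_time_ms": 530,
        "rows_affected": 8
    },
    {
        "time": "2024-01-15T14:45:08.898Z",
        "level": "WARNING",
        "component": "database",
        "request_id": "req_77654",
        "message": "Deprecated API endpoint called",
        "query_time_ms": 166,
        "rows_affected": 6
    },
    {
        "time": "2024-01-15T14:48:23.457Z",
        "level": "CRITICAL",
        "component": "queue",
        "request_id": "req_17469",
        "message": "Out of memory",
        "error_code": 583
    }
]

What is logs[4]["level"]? "WARNING"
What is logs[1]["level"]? "CRITICAL"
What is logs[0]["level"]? "INFO"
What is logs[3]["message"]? "Rate limit approaching threshold"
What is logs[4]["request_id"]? "req_77654"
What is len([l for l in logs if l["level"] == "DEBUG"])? 1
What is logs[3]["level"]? "WARNING"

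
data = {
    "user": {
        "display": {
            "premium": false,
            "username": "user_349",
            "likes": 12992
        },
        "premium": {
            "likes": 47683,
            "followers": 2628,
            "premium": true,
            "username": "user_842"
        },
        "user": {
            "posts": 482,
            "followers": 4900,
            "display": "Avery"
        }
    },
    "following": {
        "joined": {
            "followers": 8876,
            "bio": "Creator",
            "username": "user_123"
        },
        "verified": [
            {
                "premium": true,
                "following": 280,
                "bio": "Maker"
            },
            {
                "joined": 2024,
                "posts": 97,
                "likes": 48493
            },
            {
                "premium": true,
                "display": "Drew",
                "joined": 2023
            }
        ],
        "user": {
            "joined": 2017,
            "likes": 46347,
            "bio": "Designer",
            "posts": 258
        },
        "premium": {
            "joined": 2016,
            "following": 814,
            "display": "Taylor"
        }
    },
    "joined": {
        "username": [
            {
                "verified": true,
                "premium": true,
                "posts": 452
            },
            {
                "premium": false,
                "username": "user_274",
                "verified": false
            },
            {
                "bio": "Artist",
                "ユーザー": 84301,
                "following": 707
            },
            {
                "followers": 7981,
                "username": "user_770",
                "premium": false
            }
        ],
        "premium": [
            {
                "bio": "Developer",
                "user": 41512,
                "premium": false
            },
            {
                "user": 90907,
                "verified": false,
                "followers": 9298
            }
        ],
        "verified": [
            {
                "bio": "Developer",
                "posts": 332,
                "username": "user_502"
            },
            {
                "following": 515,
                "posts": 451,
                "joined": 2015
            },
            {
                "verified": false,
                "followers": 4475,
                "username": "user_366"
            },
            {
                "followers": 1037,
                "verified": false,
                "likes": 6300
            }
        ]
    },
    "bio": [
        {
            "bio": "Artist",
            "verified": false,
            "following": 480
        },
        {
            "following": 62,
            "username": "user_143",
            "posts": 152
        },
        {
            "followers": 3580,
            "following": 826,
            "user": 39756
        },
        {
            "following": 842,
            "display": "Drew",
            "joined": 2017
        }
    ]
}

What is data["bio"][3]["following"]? 842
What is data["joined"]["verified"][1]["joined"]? 2015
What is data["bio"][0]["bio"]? "Artist"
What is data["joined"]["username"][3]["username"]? "user_770"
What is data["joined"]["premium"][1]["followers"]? 9298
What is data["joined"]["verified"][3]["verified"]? False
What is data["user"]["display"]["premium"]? False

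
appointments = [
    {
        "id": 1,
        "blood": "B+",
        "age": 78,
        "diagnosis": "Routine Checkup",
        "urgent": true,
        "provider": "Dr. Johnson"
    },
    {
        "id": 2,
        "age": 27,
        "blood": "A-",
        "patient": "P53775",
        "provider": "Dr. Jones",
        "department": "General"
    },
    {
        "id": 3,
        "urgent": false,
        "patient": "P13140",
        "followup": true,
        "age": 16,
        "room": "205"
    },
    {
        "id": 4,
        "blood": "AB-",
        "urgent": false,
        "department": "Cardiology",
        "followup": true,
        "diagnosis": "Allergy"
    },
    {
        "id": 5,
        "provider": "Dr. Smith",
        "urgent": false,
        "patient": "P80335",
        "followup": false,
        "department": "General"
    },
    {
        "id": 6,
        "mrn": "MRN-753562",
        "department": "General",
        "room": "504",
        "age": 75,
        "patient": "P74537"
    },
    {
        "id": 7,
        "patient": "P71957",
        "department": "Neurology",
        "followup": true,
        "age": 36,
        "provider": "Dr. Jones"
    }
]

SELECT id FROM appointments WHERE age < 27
[3]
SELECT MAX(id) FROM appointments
7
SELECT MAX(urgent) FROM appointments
True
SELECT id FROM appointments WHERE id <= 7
[1, 2, 3, 4, 5, 6, 7]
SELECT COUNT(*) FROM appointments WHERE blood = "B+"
1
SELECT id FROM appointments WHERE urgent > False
[1]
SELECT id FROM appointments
[1, 2, 3, 4, 5, 6, 7]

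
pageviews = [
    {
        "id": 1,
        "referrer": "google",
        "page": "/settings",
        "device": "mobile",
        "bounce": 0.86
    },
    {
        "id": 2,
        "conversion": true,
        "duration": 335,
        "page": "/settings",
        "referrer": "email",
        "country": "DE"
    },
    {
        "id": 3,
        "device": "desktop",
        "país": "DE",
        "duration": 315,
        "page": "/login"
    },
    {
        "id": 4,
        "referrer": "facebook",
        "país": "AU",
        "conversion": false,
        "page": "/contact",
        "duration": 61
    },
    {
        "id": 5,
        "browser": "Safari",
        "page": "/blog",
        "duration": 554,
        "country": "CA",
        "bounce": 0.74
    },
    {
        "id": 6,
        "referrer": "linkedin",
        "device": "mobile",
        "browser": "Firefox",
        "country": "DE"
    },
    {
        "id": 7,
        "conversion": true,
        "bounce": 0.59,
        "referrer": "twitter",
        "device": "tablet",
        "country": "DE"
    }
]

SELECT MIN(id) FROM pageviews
1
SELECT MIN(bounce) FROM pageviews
0.59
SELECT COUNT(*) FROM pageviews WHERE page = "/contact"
1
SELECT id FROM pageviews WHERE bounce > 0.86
[]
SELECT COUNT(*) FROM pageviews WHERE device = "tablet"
1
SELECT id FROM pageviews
[1, 2, 3, 4, 5, 6, 7]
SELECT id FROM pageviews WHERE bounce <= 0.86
[1, 5, 7]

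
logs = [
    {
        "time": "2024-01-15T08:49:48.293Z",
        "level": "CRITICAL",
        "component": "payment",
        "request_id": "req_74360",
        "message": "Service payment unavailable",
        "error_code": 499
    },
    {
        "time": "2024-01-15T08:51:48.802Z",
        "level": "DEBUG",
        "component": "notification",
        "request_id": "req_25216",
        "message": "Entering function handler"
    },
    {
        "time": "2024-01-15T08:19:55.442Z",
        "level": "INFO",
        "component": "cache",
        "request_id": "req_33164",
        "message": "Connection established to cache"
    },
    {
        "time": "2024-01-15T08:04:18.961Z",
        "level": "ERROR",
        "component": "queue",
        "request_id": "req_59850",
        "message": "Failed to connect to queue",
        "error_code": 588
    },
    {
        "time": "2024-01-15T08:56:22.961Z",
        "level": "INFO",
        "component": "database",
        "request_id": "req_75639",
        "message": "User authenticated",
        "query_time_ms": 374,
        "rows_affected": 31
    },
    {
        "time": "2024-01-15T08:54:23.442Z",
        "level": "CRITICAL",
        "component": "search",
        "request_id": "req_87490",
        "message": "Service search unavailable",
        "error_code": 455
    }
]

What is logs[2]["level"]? "INFO"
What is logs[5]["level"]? "CRITICAL"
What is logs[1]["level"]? "DEBUG"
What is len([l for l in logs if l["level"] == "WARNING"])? 0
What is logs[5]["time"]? "2024-01-15T08:54:23.442Z"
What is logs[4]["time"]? "2024-01-15T08:56:22.961Z"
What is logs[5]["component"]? "search"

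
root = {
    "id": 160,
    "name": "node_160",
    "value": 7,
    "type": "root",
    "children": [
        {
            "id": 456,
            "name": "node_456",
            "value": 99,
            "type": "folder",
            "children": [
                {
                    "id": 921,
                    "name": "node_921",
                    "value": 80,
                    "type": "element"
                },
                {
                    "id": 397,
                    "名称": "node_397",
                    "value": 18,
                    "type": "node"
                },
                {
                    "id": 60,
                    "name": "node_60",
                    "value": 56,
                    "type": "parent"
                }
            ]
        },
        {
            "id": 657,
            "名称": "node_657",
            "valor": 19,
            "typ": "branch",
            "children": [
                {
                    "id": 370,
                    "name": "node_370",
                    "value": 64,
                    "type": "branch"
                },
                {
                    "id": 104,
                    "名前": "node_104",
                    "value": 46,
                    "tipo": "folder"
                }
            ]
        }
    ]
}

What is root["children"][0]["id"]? 456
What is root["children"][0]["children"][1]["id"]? 397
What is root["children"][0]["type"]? "folder"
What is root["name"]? "node_160"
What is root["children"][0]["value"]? 99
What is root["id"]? 160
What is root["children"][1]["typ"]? "branch"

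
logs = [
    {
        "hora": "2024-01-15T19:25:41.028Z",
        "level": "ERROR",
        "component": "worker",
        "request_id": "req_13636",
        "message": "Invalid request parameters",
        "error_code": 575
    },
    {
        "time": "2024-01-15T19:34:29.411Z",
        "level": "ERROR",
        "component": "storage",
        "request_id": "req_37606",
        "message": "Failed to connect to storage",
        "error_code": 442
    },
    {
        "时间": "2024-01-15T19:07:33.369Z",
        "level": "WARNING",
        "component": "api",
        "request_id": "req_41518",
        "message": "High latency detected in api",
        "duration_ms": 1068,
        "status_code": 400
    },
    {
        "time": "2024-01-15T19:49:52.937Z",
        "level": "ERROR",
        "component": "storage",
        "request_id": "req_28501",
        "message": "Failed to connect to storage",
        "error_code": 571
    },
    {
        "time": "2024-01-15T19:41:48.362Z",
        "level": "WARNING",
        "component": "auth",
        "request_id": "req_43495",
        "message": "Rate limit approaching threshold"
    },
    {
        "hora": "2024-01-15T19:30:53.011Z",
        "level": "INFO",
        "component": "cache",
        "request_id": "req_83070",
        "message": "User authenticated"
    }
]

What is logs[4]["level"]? "WARNING"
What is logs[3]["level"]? "ERROR"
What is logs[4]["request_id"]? "req_43495"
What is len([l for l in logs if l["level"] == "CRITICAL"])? 0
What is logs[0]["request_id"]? "req_13636"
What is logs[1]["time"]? "2024-01-15T19:34:29.411Z"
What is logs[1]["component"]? "storage"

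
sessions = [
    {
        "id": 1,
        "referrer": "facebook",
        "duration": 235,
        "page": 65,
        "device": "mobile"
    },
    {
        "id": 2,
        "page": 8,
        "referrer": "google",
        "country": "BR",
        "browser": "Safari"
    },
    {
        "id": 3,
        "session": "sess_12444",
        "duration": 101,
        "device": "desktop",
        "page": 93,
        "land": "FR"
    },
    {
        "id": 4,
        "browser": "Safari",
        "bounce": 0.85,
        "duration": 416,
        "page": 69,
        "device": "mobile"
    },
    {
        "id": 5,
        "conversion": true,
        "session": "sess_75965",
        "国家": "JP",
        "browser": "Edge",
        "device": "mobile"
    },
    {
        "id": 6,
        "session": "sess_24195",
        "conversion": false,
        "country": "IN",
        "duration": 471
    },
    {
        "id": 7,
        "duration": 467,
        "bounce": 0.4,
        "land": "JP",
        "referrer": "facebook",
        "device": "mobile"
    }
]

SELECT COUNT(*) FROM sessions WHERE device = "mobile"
4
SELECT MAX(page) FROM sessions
93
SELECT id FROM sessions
[1, 2, 3, 4, 5, 6, 7]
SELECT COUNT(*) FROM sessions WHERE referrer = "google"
1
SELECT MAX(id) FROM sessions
7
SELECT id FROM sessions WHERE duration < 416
[1, 3]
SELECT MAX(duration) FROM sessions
471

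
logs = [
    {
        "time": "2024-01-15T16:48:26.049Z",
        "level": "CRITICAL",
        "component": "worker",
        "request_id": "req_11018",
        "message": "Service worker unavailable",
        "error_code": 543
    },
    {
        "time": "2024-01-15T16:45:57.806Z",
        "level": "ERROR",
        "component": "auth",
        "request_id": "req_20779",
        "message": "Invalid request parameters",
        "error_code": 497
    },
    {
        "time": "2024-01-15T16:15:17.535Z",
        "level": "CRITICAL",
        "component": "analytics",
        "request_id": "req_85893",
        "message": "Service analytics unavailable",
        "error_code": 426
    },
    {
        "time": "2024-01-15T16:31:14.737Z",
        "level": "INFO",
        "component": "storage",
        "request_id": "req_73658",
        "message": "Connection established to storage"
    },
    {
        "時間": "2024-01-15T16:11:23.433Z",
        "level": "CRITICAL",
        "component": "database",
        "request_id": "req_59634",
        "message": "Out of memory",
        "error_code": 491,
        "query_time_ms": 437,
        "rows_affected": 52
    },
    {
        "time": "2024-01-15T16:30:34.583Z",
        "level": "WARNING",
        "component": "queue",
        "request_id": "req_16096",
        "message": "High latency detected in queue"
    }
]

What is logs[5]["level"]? "WARNING"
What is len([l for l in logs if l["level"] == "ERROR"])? 1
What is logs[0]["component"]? "worker"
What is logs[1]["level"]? "ERROR"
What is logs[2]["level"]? "CRITICAL"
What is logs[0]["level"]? "CRITICAL"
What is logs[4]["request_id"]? "req_59634"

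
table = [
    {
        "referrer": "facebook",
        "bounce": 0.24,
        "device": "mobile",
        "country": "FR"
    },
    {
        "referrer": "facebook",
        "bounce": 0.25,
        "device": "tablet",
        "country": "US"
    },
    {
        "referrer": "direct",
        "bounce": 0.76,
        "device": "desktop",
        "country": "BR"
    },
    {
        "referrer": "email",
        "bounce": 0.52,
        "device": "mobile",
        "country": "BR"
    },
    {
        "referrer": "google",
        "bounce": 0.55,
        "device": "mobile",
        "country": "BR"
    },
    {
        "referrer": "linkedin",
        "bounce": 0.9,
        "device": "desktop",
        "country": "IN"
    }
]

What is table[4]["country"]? "BR"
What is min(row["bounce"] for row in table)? 0.24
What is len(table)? 6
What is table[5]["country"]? "IN"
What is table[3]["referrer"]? "email"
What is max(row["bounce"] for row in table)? 0.9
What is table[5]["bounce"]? 0.9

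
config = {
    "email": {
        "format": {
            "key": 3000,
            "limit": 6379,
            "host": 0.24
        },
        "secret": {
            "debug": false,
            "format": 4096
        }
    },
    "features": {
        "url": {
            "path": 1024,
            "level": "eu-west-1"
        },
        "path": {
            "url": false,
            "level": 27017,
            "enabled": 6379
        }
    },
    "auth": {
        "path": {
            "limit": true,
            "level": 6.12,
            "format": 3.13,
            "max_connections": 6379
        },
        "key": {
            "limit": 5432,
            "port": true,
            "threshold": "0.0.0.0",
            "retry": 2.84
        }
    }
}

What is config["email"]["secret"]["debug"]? False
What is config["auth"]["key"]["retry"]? 2.84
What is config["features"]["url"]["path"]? 1024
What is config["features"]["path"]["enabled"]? 6379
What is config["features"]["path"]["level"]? 27017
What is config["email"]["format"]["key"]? 3000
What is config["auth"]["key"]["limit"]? 5432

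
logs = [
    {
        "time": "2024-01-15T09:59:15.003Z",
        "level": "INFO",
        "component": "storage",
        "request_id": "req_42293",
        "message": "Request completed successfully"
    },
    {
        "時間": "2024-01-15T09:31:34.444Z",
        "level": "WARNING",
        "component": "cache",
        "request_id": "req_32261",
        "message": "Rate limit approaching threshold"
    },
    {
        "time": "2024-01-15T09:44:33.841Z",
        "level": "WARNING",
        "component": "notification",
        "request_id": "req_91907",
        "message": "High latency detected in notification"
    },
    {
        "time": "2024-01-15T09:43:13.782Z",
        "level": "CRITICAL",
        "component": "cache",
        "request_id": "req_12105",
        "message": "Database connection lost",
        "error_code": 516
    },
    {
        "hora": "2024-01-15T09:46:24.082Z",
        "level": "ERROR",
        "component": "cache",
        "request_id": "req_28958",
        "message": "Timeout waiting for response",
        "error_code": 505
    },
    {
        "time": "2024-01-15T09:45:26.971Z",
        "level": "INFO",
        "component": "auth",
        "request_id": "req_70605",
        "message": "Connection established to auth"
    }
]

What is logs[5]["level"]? "INFO"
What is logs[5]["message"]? "Connection established to auth"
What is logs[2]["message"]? "High latency detected in notification"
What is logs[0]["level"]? "INFO"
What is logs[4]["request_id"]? "req_28958"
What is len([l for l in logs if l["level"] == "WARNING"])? 2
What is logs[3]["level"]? "CRITICAL"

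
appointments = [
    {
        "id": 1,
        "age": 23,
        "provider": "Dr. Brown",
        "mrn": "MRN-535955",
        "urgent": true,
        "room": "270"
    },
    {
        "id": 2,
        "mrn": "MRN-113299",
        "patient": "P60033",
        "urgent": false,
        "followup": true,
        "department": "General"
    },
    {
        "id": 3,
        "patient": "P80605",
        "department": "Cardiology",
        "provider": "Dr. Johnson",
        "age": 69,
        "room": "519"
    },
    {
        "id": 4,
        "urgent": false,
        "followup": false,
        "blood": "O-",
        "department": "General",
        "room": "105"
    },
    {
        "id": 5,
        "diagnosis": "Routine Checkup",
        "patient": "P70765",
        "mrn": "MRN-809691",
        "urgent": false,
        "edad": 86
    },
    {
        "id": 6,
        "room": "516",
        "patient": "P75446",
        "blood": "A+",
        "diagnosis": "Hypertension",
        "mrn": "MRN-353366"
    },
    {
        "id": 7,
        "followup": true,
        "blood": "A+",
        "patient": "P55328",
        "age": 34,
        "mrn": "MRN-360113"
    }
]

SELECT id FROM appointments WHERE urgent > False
[1]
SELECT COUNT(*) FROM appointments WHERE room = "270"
1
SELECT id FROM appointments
[1, 2, 3, 4, 5, 6, 7]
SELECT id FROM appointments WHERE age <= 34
[1, 7]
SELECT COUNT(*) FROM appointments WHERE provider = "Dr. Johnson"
1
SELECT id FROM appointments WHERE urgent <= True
[1, 2, 4, 5]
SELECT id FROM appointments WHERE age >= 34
[3, 7]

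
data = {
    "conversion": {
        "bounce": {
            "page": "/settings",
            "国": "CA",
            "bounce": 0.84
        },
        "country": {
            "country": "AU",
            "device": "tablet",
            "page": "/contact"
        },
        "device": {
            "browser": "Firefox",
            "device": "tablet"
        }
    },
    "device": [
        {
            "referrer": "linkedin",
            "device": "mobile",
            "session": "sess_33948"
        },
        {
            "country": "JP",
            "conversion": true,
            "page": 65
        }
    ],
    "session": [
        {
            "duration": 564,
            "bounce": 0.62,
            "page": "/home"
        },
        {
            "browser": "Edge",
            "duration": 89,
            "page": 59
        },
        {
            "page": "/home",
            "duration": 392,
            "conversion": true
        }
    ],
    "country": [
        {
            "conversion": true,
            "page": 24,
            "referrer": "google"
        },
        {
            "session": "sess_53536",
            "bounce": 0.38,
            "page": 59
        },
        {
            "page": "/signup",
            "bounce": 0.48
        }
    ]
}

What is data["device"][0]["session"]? "sess_33948"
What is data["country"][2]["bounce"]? 0.48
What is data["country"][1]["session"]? "sess_53536"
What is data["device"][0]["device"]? "mobile"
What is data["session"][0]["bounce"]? 0.62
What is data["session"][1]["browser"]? "Edge"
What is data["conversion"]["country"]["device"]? "tablet"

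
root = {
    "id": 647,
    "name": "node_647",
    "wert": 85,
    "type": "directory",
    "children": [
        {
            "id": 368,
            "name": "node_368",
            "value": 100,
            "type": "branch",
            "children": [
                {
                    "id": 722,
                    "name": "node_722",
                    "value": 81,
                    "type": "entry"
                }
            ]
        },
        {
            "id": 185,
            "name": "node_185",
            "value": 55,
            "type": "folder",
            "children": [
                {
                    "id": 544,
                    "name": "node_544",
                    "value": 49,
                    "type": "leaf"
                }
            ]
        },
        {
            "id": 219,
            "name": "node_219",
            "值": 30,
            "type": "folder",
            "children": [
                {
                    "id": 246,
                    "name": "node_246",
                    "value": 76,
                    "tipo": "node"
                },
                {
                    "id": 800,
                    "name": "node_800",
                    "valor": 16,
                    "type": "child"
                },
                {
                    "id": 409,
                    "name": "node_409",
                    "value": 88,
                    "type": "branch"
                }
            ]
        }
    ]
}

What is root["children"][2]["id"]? 219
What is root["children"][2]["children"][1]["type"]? "child"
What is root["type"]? "directory"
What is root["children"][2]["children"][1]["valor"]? 16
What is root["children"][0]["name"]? "node_368"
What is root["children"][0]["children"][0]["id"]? 722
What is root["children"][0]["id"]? 368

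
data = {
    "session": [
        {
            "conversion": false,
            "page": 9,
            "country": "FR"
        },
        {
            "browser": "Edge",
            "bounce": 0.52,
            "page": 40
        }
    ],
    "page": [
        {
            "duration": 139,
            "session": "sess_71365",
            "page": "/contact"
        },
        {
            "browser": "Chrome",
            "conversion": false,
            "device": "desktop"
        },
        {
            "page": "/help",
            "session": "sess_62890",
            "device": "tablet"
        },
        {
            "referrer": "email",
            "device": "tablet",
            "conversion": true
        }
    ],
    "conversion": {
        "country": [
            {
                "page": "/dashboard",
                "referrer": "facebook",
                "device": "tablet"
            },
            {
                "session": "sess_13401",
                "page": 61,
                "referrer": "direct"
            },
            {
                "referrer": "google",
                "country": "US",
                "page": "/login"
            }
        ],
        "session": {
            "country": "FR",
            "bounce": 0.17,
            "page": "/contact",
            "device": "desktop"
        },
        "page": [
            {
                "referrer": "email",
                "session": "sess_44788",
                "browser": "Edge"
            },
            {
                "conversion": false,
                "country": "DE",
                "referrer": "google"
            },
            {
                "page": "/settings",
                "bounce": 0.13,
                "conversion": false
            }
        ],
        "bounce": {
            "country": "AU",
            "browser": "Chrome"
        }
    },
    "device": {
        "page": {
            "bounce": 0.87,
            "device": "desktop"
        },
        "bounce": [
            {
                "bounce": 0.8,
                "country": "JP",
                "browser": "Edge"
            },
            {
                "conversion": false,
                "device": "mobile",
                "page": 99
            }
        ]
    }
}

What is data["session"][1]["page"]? 40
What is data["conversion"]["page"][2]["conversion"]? False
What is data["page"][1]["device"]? "desktop"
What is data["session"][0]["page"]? 9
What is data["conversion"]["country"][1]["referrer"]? "direct"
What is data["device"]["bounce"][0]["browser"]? "Edge"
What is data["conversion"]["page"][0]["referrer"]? "email"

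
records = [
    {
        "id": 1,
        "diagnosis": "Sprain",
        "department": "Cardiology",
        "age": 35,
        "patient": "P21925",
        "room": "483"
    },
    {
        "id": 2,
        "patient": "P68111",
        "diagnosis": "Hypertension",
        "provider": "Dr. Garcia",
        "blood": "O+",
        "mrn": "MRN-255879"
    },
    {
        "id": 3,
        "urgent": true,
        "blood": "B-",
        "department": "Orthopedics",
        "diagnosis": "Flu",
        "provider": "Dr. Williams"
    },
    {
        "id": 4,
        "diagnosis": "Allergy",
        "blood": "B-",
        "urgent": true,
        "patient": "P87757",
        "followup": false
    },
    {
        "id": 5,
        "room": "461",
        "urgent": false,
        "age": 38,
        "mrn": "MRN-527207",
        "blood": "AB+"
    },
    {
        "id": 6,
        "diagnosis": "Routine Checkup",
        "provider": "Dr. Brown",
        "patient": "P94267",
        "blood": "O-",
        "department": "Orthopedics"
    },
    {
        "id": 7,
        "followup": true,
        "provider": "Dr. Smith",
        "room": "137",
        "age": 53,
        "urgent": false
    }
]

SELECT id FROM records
[1, 2, 3, 4, 5, 6, 7]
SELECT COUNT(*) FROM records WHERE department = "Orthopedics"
2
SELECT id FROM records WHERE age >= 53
[7]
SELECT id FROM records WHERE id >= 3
[3, 4, 5, 6, 7]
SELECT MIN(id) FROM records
1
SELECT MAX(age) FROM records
53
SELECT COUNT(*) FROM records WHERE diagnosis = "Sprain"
1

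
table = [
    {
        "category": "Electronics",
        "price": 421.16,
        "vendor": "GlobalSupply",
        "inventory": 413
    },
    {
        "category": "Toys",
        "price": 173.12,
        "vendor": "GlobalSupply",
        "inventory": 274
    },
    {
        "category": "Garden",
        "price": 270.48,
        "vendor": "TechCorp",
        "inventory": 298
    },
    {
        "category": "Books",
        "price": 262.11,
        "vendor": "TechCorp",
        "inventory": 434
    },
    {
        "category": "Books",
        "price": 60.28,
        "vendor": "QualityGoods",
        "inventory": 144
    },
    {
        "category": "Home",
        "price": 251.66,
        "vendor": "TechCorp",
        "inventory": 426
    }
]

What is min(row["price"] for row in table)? 60.28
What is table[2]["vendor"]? "TechCorp"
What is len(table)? 6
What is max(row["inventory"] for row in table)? 434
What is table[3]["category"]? "Books"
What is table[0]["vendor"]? "GlobalSupply"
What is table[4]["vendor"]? "QualityGoods"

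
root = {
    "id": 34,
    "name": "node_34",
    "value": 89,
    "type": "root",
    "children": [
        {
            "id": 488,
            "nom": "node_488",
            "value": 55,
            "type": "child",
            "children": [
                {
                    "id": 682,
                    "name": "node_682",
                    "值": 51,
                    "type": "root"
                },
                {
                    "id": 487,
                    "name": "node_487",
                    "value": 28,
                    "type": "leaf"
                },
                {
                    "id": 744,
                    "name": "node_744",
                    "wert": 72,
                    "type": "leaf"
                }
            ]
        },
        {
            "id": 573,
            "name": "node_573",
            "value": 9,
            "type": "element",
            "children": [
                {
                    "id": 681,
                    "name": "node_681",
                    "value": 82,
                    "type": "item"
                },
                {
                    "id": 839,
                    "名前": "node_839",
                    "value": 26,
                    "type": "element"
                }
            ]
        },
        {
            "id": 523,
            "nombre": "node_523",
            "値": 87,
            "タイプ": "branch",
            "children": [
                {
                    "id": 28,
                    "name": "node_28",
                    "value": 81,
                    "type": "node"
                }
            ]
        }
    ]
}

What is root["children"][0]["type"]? "child"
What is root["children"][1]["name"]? "node_573"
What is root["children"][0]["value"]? 55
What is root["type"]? "root"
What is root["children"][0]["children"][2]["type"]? "leaf"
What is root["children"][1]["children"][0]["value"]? 82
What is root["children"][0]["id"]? 488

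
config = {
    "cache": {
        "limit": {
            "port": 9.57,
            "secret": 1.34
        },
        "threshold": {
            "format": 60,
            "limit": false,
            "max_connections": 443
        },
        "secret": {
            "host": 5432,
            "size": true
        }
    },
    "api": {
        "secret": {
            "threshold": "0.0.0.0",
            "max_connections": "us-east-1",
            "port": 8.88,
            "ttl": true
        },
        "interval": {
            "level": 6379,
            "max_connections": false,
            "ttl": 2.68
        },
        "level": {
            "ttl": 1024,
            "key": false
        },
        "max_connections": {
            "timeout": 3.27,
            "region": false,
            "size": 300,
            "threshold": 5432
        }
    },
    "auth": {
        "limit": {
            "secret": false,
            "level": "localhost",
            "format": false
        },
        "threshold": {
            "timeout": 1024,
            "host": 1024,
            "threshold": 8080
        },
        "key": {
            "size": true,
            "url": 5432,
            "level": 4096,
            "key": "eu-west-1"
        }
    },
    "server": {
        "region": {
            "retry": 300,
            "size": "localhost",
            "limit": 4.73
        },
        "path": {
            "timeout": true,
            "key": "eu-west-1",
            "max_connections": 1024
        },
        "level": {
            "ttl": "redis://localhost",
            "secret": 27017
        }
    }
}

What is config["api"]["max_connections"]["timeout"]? 3.27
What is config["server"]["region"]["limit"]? 4.73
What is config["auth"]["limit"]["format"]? False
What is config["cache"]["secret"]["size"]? True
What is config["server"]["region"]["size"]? "localhost"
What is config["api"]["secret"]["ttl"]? True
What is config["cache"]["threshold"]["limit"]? False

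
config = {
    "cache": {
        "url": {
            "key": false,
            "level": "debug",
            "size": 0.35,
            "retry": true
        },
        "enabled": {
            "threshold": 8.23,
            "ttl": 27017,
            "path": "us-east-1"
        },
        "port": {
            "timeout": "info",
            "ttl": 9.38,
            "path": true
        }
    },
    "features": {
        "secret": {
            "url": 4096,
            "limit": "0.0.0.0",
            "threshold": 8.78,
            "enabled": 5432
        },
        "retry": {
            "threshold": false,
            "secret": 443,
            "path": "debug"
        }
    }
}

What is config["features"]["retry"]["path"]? "debug"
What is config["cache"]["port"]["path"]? True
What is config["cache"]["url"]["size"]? 0.35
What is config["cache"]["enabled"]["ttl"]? 27017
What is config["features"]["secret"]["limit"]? "0.0.0.0"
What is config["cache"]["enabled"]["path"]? "us-east-1"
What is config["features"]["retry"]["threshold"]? False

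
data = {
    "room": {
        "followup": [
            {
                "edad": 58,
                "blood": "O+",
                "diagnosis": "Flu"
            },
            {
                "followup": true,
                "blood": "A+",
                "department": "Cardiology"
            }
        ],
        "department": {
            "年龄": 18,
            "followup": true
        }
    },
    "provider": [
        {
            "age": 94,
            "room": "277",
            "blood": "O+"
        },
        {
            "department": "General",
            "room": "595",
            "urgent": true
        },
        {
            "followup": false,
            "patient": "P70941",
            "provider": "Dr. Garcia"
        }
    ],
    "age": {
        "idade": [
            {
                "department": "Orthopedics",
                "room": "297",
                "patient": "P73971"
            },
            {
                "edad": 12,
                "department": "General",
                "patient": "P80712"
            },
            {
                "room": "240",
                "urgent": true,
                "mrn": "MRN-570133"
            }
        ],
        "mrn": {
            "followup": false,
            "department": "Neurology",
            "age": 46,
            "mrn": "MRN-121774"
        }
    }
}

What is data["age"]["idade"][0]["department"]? "Orthopedics"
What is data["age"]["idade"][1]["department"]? "General"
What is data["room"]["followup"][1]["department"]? "Cardiology"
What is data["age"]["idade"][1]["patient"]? "P80712"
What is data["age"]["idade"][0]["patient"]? "P73971"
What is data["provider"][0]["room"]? "277"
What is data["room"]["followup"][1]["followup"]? True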